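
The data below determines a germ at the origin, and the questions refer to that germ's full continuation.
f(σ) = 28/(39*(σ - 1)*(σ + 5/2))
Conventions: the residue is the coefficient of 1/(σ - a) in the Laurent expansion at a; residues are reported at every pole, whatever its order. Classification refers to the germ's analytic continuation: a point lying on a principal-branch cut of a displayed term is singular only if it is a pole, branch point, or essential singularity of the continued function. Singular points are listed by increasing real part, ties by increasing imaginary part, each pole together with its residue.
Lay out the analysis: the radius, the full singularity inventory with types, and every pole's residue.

Radius of convergence at 0: 1.
At -5/2: a pole of order 1; residue -8/39.
At 1: a pole of order 1; residue 8/39.

Denominator factor (σ - 1): pole of order 1 at 1, modulus 1.
Denominator factor (σ + 5/2): pole of order 1 at -5/2, modulus 5/2.
The radius of convergence is the smallest modulus among the singular points: 1.
At the order-1 pole -5/2 set g(σ) = (σ - (-5/2))*f(σ) = 28/(39*(σ - 1)).
Simple pole: residue = g(a) at a = -5/2, which is -8/39.
At the order-1 pole 1 set g(σ) = (σ - (1))*f(σ) = 28/(39*(σ + 5/2)).
Simple pole: residue = g(a) at a = 1, which is 8/39.
List the singular points by increasing real part (a conjugate pair: the negative imaginary part first).


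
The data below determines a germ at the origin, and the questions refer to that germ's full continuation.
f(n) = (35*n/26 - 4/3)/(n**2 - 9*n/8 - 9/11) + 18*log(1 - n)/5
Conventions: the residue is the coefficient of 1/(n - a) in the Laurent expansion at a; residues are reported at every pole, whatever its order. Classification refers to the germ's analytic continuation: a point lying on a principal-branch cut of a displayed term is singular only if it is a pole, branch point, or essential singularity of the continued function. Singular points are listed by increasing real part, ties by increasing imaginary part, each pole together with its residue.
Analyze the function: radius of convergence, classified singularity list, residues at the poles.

Denominator factor (n**2 - 9*n/8 - 9/11): discriminant 3195/704, real irrational roots 9/16 + (3/176)*sqrt(3905) and 9/16 - (3/176)*sqrt(3905); poles of order 1, moduli 9/16 + (3/176)*sqrt(3905) and -9/16 + (3/176)*sqrt(3905).
Branch term (18/5)*log(1 - n/(1)): its argument vanishes at n = 1, a logarithmic branch point, modulus 1.
The radius of convergence is the smallest modulus among the singular points: -9/16 + (3/176)*sqrt(3905).
The branch term is analytic at 9/16 - (3/176)*sqrt(3905) and contributes nothing to the residue; only the rational part matters.
The factor n**2 - 9*n/8 - 9/11 splits as (n - a)(n - a') with a = 9/16 - (3/176)*sqrt(3905), a' = 9/16 + (3/176)*sqrt(3905). At the order-1 pole a set g(n) = (n - a)*(rational part) = [35*n/26 - 4/3] / (n - a').
Simple pole: residue = g(a) at a = 9/16 - (3/176)*sqrt(3905), which is 35/52 + (719/166140)*sqrt(3905).
The branch term is analytic at 9/16 + (3/176)*sqrt(3905) and contributes nothing to the residue; only the rational part matters.
The factor n**2 - 9*n/8 - 9/11 splits as (n - a)(n - a') with a = 9/16 + (3/176)*sqrt(3905), a' = 9/16 - (3/176)*sqrt(3905). At the order-1 pole a set g(n) = (n - a)*(rational part) = [35*n/26 - 4/3] / (n - a').
Simple pole: residue = g(a) at a = 9/16 + (3/176)*sqrt(3905), which is 35/52 - (719/166140)*sqrt(3905).
List the singular points by increasing real part (a conjugate pair: the negative imaginary part first).

Radius of convergence at 0: -9/16 + (3/176)*sqrt(3905).
At 9/16 - (3/176)*sqrt(3905): a pole of order 1; residue 35/52 + (719/166140)*sqrt(3905).
At 1: a logarithmic branch point.
At 9/16 + (3/176)*sqrt(3905): a pole of order 1; residue 35/52 - (719/166140)*sqrt(3905).


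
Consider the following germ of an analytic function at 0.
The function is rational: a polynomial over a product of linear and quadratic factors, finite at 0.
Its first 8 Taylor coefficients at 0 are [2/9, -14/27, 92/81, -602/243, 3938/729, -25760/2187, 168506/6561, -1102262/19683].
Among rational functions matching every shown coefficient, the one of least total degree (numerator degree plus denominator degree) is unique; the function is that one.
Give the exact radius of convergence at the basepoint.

The radius of convergence is 7/2 - (1/2)*sqrt(37).

No rational of total degree below 2 reproduces all 8 coefficients; solving the [0/2] Pade equations on them gives f(k) = 2/(3*(k**2 + 7*k + 3)), whose expansion matches every shown term.
Denominator factor (k**2 + 7*k + 3): discriminant 37, real irrational roots -7/2 + (1/2)*sqrt(37) and -7/2 - (1/2)*sqrt(37); poles of order 1, moduli 7/2 - (1/2)*sqrt(37) and 7/2 + (1/2)*sqrt(37).
The radius of convergence is the smallest modulus among the singular points: 7/2 - (1/2)*sqrt(37).


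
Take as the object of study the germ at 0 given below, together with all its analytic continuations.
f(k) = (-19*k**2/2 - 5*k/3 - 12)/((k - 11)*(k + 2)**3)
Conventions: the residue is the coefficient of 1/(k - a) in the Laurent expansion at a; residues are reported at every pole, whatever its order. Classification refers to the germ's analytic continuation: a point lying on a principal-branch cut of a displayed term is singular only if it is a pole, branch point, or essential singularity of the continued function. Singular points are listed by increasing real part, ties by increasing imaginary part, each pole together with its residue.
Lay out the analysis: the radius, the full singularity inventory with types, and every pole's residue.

Denominator factor (k + 2)^3: pole of order 3 at -2, modulus 2.
Denominator factor (k - 11): pole of order 1 at 11, modulus 11.
The radius of convergence is the smallest modulus among the singular points: 2.
At the order-3 pole -2 set g(k) = (k - (-2))^3*f(k) = (-19*k**2/2 - 5*k/3 - 12)/(k - 11).
Order-3 pole: residue = g''(a)/2; g''(-2) = 7079/6591, so the residue is 7079/13182.
At the order-1 pole 11 set g(k) = (k - (11))*f(k) = (-19*k**2/2 - 5*k/3 - 12)/(k + 2)**3.
Simple pole: residue = g(a) at a = 11, which is -7079/13182.
List the singular points by increasing real part (a conjugate pair: the negative imaginary part first).

Radius of convergence at 0: 2.
At -2: a pole of order 3; residue 7079/13182.
At 11: a pole of order 1; residue -7079/13182.


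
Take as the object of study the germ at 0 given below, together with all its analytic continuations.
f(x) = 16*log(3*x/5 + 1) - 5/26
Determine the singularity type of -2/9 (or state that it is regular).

The point is a regular point.

There is no denominator, hence no pole anywhere.
Branch term log(1 - x/(-5/3)): argument at -2/9 is 13/15, nonzero, so -2/9 is not its branch point (a point on a principal cut is still regular for the continued germ).
So the germ continues analytically to -2/9.


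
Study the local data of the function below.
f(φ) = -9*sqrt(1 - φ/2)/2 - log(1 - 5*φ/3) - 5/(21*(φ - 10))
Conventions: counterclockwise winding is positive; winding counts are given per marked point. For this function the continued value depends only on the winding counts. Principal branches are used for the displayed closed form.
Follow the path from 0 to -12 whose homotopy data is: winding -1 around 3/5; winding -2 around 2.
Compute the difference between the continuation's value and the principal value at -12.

The rational part is single-valued and drops out of the difference; each branch term changes only by its own monodromy.
(-9/2)*sqrt(1 - φ/(2)): winding -2 is even, the square root returns to the same sheet, contribution 0.
(-1)*log(1 - φ/(3/5)): each positive loop around 3/5 adds 2*pi*i to the log, so winding -1 contributes (-1)*(-1)*2*pi*i = (2)*pi*i.
Summing the contributions at φ = -12 gives (2)*pi*i.

Continued minus principal equals (2)*pi*i.


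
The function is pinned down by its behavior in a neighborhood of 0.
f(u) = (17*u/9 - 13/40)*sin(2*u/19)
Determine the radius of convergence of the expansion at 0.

The factor sin(2*u/19) is entire and contributes no finite singular point.
The polynomial part has no poles.
No finite singular points: the Taylor series at 0 converges everywhere.

The radius of convergence is infinite.


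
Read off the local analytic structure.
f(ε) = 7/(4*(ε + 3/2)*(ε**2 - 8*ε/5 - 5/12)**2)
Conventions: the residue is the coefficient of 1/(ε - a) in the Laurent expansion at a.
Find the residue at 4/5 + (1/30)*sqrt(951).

The factor ε**2 - 8*ε/5 - 5/12 splits as (ε - a)(ε - a') with a = 4/5 + (1/30)*sqrt(951), a' = 4/5 - (1/30)*sqrt(951). At the order-2 pole a set g(ε) = (ε - a)^2*f(ε) = [7/(4*(ε + 3/2))] / (ε - a')^2.
Order-2 pole: residue = g'(a); g'(4/5 + (1/30)*sqrt(951)) = -1575/32258 - (5759775/1620787081)*sqrt(951), so the residue is -1575/32258 - (5759775/1620787081)*sqrt(951).

The residue is -1575/32258 - (5759775/1620787081)*sqrt(951).


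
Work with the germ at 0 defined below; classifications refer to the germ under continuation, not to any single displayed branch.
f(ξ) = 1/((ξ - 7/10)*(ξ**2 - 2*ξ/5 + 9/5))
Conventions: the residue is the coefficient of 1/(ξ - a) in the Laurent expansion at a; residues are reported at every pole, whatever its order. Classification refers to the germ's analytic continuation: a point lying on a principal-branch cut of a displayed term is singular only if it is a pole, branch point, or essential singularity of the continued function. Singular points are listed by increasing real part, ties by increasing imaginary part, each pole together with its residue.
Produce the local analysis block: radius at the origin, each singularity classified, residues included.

Radius of convergence at 0: 7/10.
At (1/5) - ((2/5)*sqrt(11))*i: a pole of order 1; residue (-50/201) - ((125/4422)*sqrt(11))*i.
At (1/5) + ((2/5)*sqrt(11))*i: a pole of order 1; residue (-50/201) + ((125/4422)*sqrt(11))*i.
At 7/10: a pole of order 1; residue 100/201.

Denominator factor (ξ - 7/10): pole of order 1 at 7/10, modulus 7/10.
Denominator factor (ξ**2 - 2*ξ/5 + 9/5): discriminant -176/25, complex-conjugate roots (1/5) + ((2/5)*sqrt(11))*i and (1/5) - ((2/5)*sqrt(11))*i; poles of order 1, moduli (3/5)*sqrt(5) and (3/5)*sqrt(5).
The radius of convergence is the smallest modulus among the singular points: 7/10.
The factor ξ**2 - 2*ξ/5 + 9/5 splits as (ξ - a)(ξ - a') with a = (1/5) - ((2/5)*sqrt(11))*i, a' = (1/5) + ((2/5)*sqrt(11))*i. At the order-1 pole a set g(ξ) = (ξ - a)*f(ξ) = [1/(ξ - 7/10)] / (ξ - a').
Simple pole: residue = g(a) at a = (1/5) - ((2/5)*sqrt(11))*i, which is (-50/201) - ((125/4422)*sqrt(11))*i.
The factor ξ**2 - 2*ξ/5 + 9/5 splits as (ξ - a)(ξ - a') with a = (1/5) + ((2/5)*sqrt(11))*i, a' = (1/5) - ((2/5)*sqrt(11))*i. At the order-1 pole a set g(ξ) = (ξ - a)*f(ξ) = [1/(ξ - 7/10)] / (ξ - a').
Simple pole: residue = g(a) at a = (1/5) + ((2/5)*sqrt(11))*i, which is (-50/201) + ((125/4422)*sqrt(11))*i.
At the order-1 pole 7/10 set g(ξ) = (ξ - (7/10))*f(ξ) = 1/(ξ**2 - 2*ξ/5 + 9/5).
Simple pole: residue = g(a) at a = 7/10, which is 100/201.
List the singular points by increasing real part (a conjugate pair: the negative imaginary part first).


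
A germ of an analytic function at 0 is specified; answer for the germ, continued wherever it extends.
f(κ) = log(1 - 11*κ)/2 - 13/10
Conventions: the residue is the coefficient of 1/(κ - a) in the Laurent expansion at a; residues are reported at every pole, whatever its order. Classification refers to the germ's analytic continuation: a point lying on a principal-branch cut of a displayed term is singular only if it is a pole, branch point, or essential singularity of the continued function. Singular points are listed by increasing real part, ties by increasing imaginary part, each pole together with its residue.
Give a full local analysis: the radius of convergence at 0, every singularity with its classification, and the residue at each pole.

Radius of convergence at 0: 1/11.
At 1/11: a logarithmic branch point.

Branch term (1/2)*log(1 - κ/(1/11)): its argument vanishes at κ = 1/11, a logarithmic branch point, modulus 1/11.
The radius of convergence is the smallest modulus among the singular points: 1/11.


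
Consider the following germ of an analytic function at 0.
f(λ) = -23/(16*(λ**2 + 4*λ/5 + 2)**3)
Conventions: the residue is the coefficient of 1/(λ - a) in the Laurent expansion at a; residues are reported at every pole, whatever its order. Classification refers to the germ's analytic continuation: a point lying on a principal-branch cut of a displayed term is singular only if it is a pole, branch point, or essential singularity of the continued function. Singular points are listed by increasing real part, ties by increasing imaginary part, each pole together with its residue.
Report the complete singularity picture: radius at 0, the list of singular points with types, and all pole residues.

Radius of convergence at 0: sqrt(2).
At (-2/5) - ((1/5)*sqrt(46))*i: a pole of order 3; residue -((9375/1083392)*sqrt(46))*i.
At (-2/5) + ((1/5)*sqrt(46))*i: a pole of order 3; residue ((9375/1083392)*sqrt(46))*i.


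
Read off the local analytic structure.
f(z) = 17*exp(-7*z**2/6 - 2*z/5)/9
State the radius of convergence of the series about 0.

The factor exp(-7*z**2/6 - 2*z/5) is entire and contributes no finite singular point.
The polynomial part has no poles.
No finite singular points: the Taylor series at 0 converges everywhere.

The radius of convergence is infinite.


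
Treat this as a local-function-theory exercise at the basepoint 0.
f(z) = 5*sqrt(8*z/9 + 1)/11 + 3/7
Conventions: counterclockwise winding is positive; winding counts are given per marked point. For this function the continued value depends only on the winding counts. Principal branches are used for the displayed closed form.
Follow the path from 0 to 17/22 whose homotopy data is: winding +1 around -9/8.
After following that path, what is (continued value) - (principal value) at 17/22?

The rational part is single-valued and drops out of the difference; each branch term changes only by its own monodromy.
(5/11)*sqrt(1 - z/(-9/8)): winding +1 is odd, the square root flips sign, contributing -2*(5/11)*sqrt(1 - (17/22)/(-9/8)) = -2*(5/11)*sqrt(167/99) = -(10/363)*sqrt(1837).
Summing the contributions at z = 17/22 gives -(10/363)*sqrt(1837).

Continued minus principal equals -(10/363)*sqrt(1837).


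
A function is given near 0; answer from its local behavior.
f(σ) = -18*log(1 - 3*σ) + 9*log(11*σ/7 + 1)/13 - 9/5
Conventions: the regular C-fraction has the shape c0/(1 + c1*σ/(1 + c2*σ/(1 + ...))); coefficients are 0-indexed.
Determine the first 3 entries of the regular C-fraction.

The regular C-fraction coefficients are [-9/5, 2785/91, -3249975/101374].

Taylor coefficients (expand at 0): a_0 = -9/5, a_1 = 5013/91, a_2 = 102105/1274.
c0 = a_0 = -9/5. Peel one level at a time: if S = 1 + c*σ/S' with S'(0) = 1, then c is the σ-coefficient of S and S' = c*σ/(S - 1).
S_1 = c0/f = 1 + (2785/91)*σ + (16249875/16562)*σ^2 + ...; c1 = 2785/91.
S_2 = c1*σ/(S_1 - 1) = 1 + (-3249975/101374)*σ + ...; c2 = -3249975/101374.


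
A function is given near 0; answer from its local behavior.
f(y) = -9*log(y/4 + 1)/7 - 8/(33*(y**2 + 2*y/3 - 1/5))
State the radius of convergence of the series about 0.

The radius of convergence is -1/3 + (1/15)*sqrt(70).

Denominator factor (y**2 + 2*y/3 - 1/5): discriminant 56/45, real irrational roots -1/3 + (1/15)*sqrt(70) and -1/3 - (1/15)*sqrt(70); poles of order 1, moduli -1/3 + (1/15)*sqrt(70) and 1/3 + (1/15)*sqrt(70).
Branch term (-9/7)*log(1 - y/(-4)): its argument vanishes at y = -4, a logarithmic branch point, modulus 4.
The radius of convergence is the smallest modulus among the singular points: -1/3 + (1/15)*sqrt(70).


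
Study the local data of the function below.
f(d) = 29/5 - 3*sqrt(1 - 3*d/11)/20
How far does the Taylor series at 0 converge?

The radius of convergence is 11/3.

Branch term (-3/20)*sqrt(1 - d/(11/3)): its argument vanishes at d = 11/3, a square-root branch point, modulus 11/3.
The radius of convergence is the smallest modulus among the singular points: 11/3.


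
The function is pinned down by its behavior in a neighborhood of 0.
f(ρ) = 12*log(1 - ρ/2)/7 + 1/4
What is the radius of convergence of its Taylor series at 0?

Branch term (12/7)*log(1 - ρ/(2)): its argument vanishes at ρ = 2, a logarithmic branch point, modulus 2.
The radius of convergence is the smallest modulus among the singular points: 2.

The radius of convergence is 2.


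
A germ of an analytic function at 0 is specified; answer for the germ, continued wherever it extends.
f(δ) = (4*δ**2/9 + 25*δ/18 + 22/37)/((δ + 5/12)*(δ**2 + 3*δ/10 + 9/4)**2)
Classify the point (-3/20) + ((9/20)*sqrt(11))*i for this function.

The denominator factor δ**2 + 3*δ/10 + 9/4 vanishes at (-3/20) + ((9/20)*sqrt(11))*i and appears to the power 2; the numerator there equals (-13181/22200) + ((113/200)*sqrt(11))*i, nonzero, and no other factor vanishes.
Hence a pole whose order is the multiplicity, 2.

The point is a pole of order 2.


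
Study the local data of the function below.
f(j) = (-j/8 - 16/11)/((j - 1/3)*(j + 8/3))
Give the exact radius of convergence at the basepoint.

The radius of convergence is 1/3.

Denominator factor (j + 8/3): pole of order 1 at -8/3, modulus 8/3.
Denominator factor (j - 1/3): pole of order 1 at 1/3, modulus 1/3.
The radius of convergence is the smallest modulus among the singular points: 1/3.


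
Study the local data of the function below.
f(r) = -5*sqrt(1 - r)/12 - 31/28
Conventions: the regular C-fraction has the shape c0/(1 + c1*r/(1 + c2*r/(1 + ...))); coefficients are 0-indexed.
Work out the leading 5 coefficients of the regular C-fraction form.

Taylor coefficients (expand at 0): a_0 = -32/21, a_1 = 5/24, a_2 = 5/96, a_3 = 5/192, a_4 = 25/1536.
c0 = a_0 = -32/21. Peel one level at a time: if S = 1 + c*r/S' with S'(0) = 1, then c is the r-coefficient of S and S' = c*r/(S - 1).
S_1 = c0/f = 1 + (35/256)*r + (3465/65536)*r^2 + ...; c1 = 35/256.
S_2 = c1*r/(S_1 - 1) = 1 + (-99/256)*r + (-1/16)*r^2 + ...; c2 = -99/256.
S_3 = c2*r/(S_2 - 1) = 1 + (-16/99)*r + (-536/9801)*r^2 + ...; c3 = -16/99.
S_4 = c3*r/(S_3 - 1) = 1 + (-67/198)*r + ...; c4 = -67/198.

The regular C-fraction coefficients are [-32/21, 35/256, -99/256, -16/99, -67/198].


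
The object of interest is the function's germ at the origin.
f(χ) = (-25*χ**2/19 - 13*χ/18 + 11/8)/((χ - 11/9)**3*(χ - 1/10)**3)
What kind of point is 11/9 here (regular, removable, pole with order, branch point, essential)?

The denominator factor χ - 11/9 vanishes at 11/9 and appears to the power 3; the numerator there equals -18139/12312, nonzero, and no other factor vanishes.
Hence a pole whose order is the multiplicity, 3.

The point is a pole of order 3.


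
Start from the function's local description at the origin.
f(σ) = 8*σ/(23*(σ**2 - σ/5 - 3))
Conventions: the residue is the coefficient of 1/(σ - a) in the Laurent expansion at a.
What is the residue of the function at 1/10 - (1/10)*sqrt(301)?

The residue is 4/23 - (4/6923)*sqrt(301).

The factor σ**2 - σ/5 - 3 splits as (σ - a)(σ - a') with a = 1/10 - (1/10)*sqrt(301), a' = 1/10 + (1/10)*sqrt(301). At the order-1 pole a set g(σ) = (σ - a)*f(σ) = [8*σ/23] / (σ - a').
Simple pole: residue = g(a) at a = 1/10 - (1/10)*sqrt(301), which is 4/23 - (4/6923)*sqrt(301).


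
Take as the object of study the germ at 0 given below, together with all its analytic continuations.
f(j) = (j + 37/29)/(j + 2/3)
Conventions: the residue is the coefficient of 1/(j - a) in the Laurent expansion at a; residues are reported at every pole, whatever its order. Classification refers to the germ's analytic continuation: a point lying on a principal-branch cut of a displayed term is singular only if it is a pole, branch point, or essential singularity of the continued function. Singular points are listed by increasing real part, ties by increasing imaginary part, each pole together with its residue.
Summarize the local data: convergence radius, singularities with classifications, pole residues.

Denominator factor (j + 2/3): pole of order 1 at -2/3, modulus 2/3.
The radius of convergence is the smallest modulus among the singular points: 2/3.
At the order-1 pole -2/3 set g(j) = (j - (-2/3))*f(j) = j + 37/29.
Simple pole: residue = g(a) at a = -2/3, which is 53/87.

Radius of convergence at 0: 2/3.
At -2/3: a pole of order 1; residue 53/87.


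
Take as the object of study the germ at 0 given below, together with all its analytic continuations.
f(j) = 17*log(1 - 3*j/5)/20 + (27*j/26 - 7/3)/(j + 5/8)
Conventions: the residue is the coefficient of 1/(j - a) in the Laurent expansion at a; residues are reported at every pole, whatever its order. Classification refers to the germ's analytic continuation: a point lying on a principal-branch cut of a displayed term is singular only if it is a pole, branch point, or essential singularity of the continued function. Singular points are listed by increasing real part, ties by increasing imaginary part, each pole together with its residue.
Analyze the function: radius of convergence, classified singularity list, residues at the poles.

Denominator factor (j + 5/8): pole of order 1 at -5/8, modulus 5/8.
Branch term (17/20)*log(1 - j/(5/3)): its argument vanishes at j = 5/3, a logarithmic branch point, modulus 5/3.
The radius of convergence is the smallest modulus among the singular points: 5/8.
The branch term is analytic at -5/8 and contributes nothing to the residue; only the rational part matters.
At the order-1 pole -5/8 set g(j) = (j - (-5/8))*(rational part) = 27*j/26 - 7/3.
Simple pole: residue = g(a) at a = -5/8, which is -1861/624.
List the singular points by increasing real part (a conjugate pair: the negative imaginary part first).

Radius of convergence at 0: 5/8.
At -5/8: a pole of order 1; residue -1861/624.
At 5/3: a logarithmic branch point.


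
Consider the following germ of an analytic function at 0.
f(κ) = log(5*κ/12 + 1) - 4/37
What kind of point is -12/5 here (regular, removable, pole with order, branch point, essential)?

The term (1)*log(1 - κ/(-12/5)) has argument 1 - -12/5/(-12/5) = 0 at -12/5: a logarithmic (infinitely-sheeted) branch point; the remaining terms are analytic or single-valued there.

The point is a logarithmic branch point.


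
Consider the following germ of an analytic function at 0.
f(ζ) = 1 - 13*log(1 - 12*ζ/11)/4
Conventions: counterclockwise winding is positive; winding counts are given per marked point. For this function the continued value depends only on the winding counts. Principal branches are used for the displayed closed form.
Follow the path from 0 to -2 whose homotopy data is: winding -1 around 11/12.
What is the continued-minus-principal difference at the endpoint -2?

The rational part is single-valued and drops out of the difference; each branch term changes only by its own monodromy.
(-13/4)*log(1 - ζ/(11/12)): each positive loop around 11/12 adds 2*pi*i to the log, so winding -1 contributes (-13/4)*(-1)*2*pi*i = (13/2)*pi*i.
Summing the contributions at ζ = -2 gives (13/2)*pi*i.

Continued minus principal equals (13/2)*pi*i.


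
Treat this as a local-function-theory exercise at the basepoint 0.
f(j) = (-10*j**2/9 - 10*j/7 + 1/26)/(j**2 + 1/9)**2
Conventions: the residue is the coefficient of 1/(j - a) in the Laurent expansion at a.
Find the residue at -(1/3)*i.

The residue is -(179/312)*i.

The factor j**2 + 1/9 splits as (j - a)(j - a') with a = -(1/3)*i, a' = (1/3)*i. At the order-2 pole a set g(j) = (j - a)^2*f(j) = [-10*j**2/9 - 10*j/7 + 1/26] / (j - a')^2.
Order-2 pole: residue = g'(a); g'(-(1/3)*i) = -(179/312)*i, so the residue is -(179/312)*i.


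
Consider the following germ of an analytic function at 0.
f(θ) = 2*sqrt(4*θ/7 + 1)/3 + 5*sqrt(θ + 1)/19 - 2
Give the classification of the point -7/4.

The term (2/3)*sqrt(1 - θ/(-7/4)) has argument 1 - -7/4/(-7/4) = 0 at -7/4: a square-root (algebraic, two-sheeted) branch point; the remaining terms are analytic or single-valued there.

The point is an algebraic (square-root) branch point.


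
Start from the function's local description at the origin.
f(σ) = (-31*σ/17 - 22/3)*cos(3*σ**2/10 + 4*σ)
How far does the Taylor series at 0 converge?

The radius of convergence is infinite.

The factor cos(3*σ**2/10 + 4*σ) is entire and contributes no finite singular point.
The polynomial part has no poles.
No finite singular points: the Taylor series at 0 converges everywhere.


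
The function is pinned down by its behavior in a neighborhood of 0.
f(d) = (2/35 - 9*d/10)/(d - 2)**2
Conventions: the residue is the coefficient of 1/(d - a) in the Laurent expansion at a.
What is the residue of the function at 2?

At the order-2 pole 2 set g(d) = (d - (2))^2*f(d) = 2/35 - 9*d/10.
Order-2 pole: residue = g'(a); g'(2) = -9/10, so the residue is -9/10.

The residue is -9/10.


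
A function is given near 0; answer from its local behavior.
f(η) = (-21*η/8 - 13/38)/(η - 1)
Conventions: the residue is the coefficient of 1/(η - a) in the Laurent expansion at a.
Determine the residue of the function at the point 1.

The residue is -451/152.

At the order-1 pole 1 set g(η) = (η - (1))*f(η) = -21*η/8 - 13/38.
Simple pole: residue = g(a) at a = 1, which is -451/152.


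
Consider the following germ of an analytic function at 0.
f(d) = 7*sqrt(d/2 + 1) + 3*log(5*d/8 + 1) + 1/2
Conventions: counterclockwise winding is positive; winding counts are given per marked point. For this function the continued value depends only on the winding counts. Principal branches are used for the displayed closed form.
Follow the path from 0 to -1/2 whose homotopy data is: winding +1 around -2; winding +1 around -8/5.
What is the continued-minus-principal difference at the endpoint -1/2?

Continued minus principal equals (-(7)*sqrt(3)) + ((6)*pi)*i.

The rational part is single-valued and drops out of the difference; each branch term changes only by its own monodromy.
(3)*log(1 - d/(-8/5)): each positive loop around -8/5 adds 2*pi*i to the log, so winding +1 contributes (3)*(1)*2*pi*i = (6)*pi*i.
(7)*sqrt(1 - d/(-2)): winding +1 is odd, the square root flips sign, contributing -2*(7)*sqrt(1 - (-1/2)/(-2)) = -2*(7)*sqrt(3/4) = -(7)*sqrt(3).
Summing the contributions at d = -1/2 gives (-(7)*sqrt(3)) + ((6)*pi)*i.


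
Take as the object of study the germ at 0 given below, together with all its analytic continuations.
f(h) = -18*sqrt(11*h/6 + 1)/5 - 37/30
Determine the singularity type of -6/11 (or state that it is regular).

The term (-18/5)*sqrt(1 - h/(-6/11)) has argument 1 - -6/11/(-6/11) = 0 at -6/11: a square-root (algebraic, two-sheeted) branch point; the remaining terms are analytic or single-valued there.

The point is an algebraic (square-root) branch point.


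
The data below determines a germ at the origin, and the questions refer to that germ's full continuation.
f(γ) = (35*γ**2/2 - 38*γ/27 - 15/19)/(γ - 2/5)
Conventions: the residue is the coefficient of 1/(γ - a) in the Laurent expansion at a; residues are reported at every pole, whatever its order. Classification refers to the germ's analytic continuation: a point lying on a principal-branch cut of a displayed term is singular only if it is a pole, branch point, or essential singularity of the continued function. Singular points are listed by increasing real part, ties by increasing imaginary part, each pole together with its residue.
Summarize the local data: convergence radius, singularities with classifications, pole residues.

Radius of convergence at 0: 2/5.
At 2/5: a pole of order 1; residue 3713/2565.

Denominator factor (γ - 2/5): pole of order 1 at 2/5, modulus 2/5.
The radius of convergence is the smallest modulus among the singular points: 2/5.
At the order-1 pole 2/5 set g(γ) = (γ - (2/5))*f(γ) = 35*γ**2/2 - 38*γ/27 - 15/19.
Simple pole: residue = g(a) at a = 2/5, which is 3713/2565.


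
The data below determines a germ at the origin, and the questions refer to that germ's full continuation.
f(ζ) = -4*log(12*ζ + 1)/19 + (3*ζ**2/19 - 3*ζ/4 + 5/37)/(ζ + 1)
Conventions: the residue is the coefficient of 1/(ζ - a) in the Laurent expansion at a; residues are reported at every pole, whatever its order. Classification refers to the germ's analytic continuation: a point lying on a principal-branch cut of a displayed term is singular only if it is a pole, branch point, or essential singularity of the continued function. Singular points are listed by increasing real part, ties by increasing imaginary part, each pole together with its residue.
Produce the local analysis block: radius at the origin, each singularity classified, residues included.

Radius of convergence at 0: 1/12.
At -1: a pole of order 1; residue 2933/2812.
At -1/12: a logarithmic branch point.

Denominator factor (ζ + 1): pole of order 1 at -1, modulus 1.
Branch term (-4/19)*log(1 - ζ/(-1/12)): its argument vanishes at ζ = -1/12, a logarithmic branch point, modulus 1/12.
The radius of convergence is the smallest modulus among the singular points: 1/12.
The branch term is analytic at -1 and contributes nothing to the residue; only the rational part matters.
At the order-1 pole -1 set g(ζ) = (ζ - (-1))*(rational part) = 3*ζ**2/19 - 3*ζ/4 + 5/37.
Simple pole: residue = g(a) at a = -1, which is 2933/2812.
List the singular points by increasing real part (a conjugate pair: the negative imaginary part first).


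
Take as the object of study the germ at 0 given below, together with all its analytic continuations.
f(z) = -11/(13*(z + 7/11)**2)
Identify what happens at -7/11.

The point is a pole of order 2.

The denominator factor z + 7/11 vanishes at -7/11 and appears to the power 2; the numerator there equals -11/13, nonzero, and no other factor vanishes.
Hence a pole whose order is the multiplicity, 2.


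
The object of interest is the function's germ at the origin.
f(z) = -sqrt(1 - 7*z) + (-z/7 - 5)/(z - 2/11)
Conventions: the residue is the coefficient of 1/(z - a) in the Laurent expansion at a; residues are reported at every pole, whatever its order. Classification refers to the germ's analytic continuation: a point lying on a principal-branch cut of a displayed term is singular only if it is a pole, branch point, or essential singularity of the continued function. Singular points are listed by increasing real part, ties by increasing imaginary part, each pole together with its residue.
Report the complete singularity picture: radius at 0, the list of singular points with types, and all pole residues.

Denominator factor (z - 2/11): pole of order 1 at 2/11, modulus 2/11.
Branch term (-1)*sqrt(1 - z/(1/7)): its argument vanishes at z = 1/7, a square-root branch point, modulus 1/7.
The radius of convergence is the smallest modulus among the singular points: 1/7.
The branch term is analytic at 2/11 and contributes nothing to the residue; only the rational part matters.
At the order-1 pole 2/11 set g(z) = (z - (2/11))*(rational part) = -z/7 - 5.
Simple pole: residue = g(a) at a = 2/11, which is -387/77.
List the singular points by increasing real part (a conjugate pair: the negative imaginary part first).

Radius of convergence at 0: 1/7.
At 1/7: an algebraic (square-root) branch point.
At 2/11: a pole of order 1; residue -387/77.


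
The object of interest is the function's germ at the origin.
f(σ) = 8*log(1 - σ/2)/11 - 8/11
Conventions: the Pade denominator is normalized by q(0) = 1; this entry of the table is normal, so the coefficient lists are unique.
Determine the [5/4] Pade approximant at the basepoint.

Taylor coefficients needed (expand at 0): a_0 = -8/11, a_1 = -4/11, a_2 = -1/11, a_3 = -1/33, a_4 = -1/88, a_5 = -1/220, a_6 = -1/528, a_7 = -1/1232, a_8 = -1/2816, a_9 = -1/6336.
Write the denominator as Q(σ) = 1 + q1*σ + q2*σ^2 + q3*σ^3 + q4*σ^4. Requiring Q*f - P = O(σ^10) with deg P <= 5 kills the coefficients of σ^6..σ^9 in Q*f:
  σ^6: a_6 + q1*a_5 + q2*a_4 + q3*a_3 + q4*a_2 = 0, i.e. -1/528 + (-1/220)*q1 + (-1/88)*q2 + (-1/33)*q3 + (-1/11)*q4 = 0.
  σ^7: a_7 + q1*a_6 + q2*a_5 + q3*a_4 + q4*a_3 = 0, i.e. -1/1232 + (-1/528)*q1 + (-1/220)*q2 + (-1/88)*q3 + (-1/33)*q4 = 0.
  σ^8: a_8 + q1*a_7 + q2*a_6 + q3*a_5 + q4*a_4 = 0, i.e. -1/2816 + (-1/1232)*q1 + (-1/528)*q2 + (-1/220)*q3 + (-1/88)*q4 = 0.
  σ^9: a_9 + q1*a_8 + q2*a_7 + q3*a_6 + q4*a_5 = 0, i.e. -1/6336 + (-1/2816)*q1 + (-1/1232)*q2 + (-1/528)*q3 + (-1/220)*q4 = 0.
Solving this linear system: q1 = -10/9, q2 = 5/12, q3 = -5/84, q4 = 5/2016.
The numerator is Q*f truncated at degree 5: P0 = a_0 = -8/11; P1 = a_1 + q1*a_0 = 4/9; P2 = a_2 + q1*a_1 + q2*a_0 = 1/99; P3 = a_3 + q1*a_2 + q2*a_1 + q3*a_0 = -26/693; P4 = a_4 + q1*a_3 + q2*a_2 + q3*a_1 + q4*a_0 = 71/16632; P5 = a_5 + q1*a_4 + q2*a_3 + q3*a_2 + q4*a_1 = -1/27720.

The Pade approximant has numerator coefficients [-8/11, 4/9, 1/99, -26/693, 71/16632, -1/27720]; denominator coefficients [1, -10/9, 5/12, -5/84, 5/2016].


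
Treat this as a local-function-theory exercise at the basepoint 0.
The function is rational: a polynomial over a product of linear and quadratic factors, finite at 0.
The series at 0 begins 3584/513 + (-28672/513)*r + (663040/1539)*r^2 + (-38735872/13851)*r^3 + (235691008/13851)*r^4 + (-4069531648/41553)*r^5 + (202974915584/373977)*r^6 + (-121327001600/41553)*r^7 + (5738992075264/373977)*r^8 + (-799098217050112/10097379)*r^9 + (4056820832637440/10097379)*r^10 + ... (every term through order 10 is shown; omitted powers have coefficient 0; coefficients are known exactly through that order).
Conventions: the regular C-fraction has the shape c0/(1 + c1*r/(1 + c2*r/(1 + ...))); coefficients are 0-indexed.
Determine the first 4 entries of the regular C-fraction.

Taylor coefficients (read off): a_0 = 3584/513, a_1 = -28672/513, a_2 = 663040/1539, a_3 = -38735872/13851.
c0 = a_0 = 3584/513. Peel one level at a time: if S = 1 + c*r/S' with S'(0) = 1, then c is the r-coefficient of S and S' = c*r/(S - 1).
S_1 = c0/f = 1 + (8)*r + (7/3)*r^2 + ...; c1 = 8.
S_2 = c1*r/(S_1 - 1) = 1 + (-7/24)*r + (16211/1728)*r^2 + ...; c2 = -7/24.
S_3 = c2*r/(S_2 - 1) = 1 + (16211/504)*r + ...; c3 = 16211/504.

The regular C-fraction coefficients are [3584/513, 8, -7/24, 16211/504].


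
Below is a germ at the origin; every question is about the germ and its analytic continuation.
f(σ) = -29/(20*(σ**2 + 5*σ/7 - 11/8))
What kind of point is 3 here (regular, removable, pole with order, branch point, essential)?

The point is a regular point.

Denominator factors: σ**2 + 5*σ/7 - 11/8 = 547/56 at σ = 3 — none vanishes.
So the germ continues analytically to 3.


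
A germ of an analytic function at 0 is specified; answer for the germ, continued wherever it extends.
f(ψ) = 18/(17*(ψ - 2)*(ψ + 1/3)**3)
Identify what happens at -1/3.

The denominator factor ψ + 1/3 vanishes at -1/3 and appears to the power 3; the numerator there equals 18/17, nonzero, and no other factor vanishes.
Hence a pole whose order is the multiplicity, 3.

The point is a pole of order 3.


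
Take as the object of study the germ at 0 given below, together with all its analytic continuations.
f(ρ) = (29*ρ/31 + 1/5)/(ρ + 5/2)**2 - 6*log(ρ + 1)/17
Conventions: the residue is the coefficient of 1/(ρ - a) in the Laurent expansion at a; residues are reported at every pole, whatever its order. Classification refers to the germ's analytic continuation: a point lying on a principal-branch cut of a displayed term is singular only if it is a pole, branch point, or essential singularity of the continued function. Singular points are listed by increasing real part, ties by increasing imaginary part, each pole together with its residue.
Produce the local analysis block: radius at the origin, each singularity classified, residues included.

Radius of convergence at 0: 1.
At -5/2: a pole of order 2; residue 29/31.
At -1: a logarithmic branch point.

Denominator factor (ρ + 5/2)^2: pole of order 2 at -5/2, modulus 5/2.
Branch term (-6/17)*log(1 - ρ/(-1)): its argument vanishes at ρ = -1, a logarithmic branch point, modulus 1.
The radius of convergence is the smallest modulus among the singular points: 1.
The branch term is analytic at -5/2 and contributes nothing to the residue; only the rational part matters.
At the order-2 pole -5/2 set g(ρ) = (ρ - (-5/2))^2*(rational part) = 29*ρ/31 + 1/5.
Order-2 pole: residue = g'(a); g'(-5/2) = 29/31, so the residue is 29/31.
List the singular points by increasing real part (a conjugate pair: the negative imaginary part first).


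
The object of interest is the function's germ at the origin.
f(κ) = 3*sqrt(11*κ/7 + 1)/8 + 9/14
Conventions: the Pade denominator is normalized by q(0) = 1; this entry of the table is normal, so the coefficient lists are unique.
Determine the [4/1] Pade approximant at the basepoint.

The Pade approximant has numerator coefficients [57/56, 99/70, 3267/15680, -3993/109760, 131769/12293120]; denominator coefficients [1, 11/10].

Taylor coefficients needed (expand at 0): a_0 = 57/56, a_1 = 33/112, a_2 = -363/3136, a_3 = 3993/43904, a_4 = -219615/2458624, a_5 = 483153/4917248.
Write the denominator as Q(κ) = 1 + q1*κ. Requiring Q*f - P = O(κ^6) with deg P <= 4 kills the coefficients of κ^5..κ^5 in Q*f:
  κ^5: a_5 + q1*a_4 = 0, i.e. 483153/4917248 + (-219615/2458624)*q1 = 0.
Solving this linear system: q1 = 11/10.
The numerator is Q*f truncated at degree 4: P0 = a_0 = 57/56; P1 = a_1 + q1*a_0 = 99/70; P2 = a_2 + q1*a_1 = 3267/15680; P3 = a_3 + q1*a_2 = -3993/109760; P4 = a_4 + q1*a_3 = 131769/12293120.


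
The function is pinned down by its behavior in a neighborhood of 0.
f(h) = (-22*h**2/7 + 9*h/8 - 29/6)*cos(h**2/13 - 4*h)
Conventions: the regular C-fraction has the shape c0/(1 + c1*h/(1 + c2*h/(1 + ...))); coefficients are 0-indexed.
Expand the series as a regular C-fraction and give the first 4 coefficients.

Taylor coefficients (expand at 0): a_0 = -29/6, a_1 = 9/8, a_2 = 746/21, a_3 = -409/39.
c0 = a_0 = -29/6. Peel one level at a time: if S = 1 + c*h/S' with S'(0) = 1, then c is the h-coefficient of S and S' = c*h/(S - 1).
S_1 = c0/f = 1 + (27/116)*h + (697391/94192)*h^2 + ...; c1 = 27/116.
S_2 = c1*h/(S_1 - 1) = 1 + (-697391/21924)*h + (467350168/464373)*h^2 + ...; c2 = -697391/21924.
S_3 = c2*h/(S_2 - 1) = 1 + (54212619488/1713489687)*h + ...; c3 = 54212619488/1713489687.

The regular C-fraction coefficients are [-29/6, 27/116, -697391/21924, 54212619488/1713489687].


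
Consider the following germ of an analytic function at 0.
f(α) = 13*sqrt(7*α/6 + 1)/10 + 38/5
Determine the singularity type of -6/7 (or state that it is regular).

The point is an algebraic (square-root) branch point.

The term (13/10)*sqrt(1 - α/(-6/7)) has argument 1 - -6/7/(-6/7) = 0 at -6/7: a square-root (algebraic, two-sheeted) branch point; the remaining terms are analytic or single-valued there.


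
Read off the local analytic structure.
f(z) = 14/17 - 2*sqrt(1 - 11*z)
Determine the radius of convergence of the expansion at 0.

The radius of convergence is 1/11.

Branch term (-2)*sqrt(1 - z/(1/11)): its argument vanishes at z = 1/11, a square-root branch point, modulus 1/11.
The radius of convergence is the smallest modulus among the singular points: 1/11.


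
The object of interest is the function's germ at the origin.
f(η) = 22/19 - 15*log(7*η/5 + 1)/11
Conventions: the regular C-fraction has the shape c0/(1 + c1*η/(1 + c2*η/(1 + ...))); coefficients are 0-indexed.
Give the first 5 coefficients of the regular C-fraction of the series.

The regular C-fraction coefficients are [22/19, 399/242, -574/605, -847/4920, 4291/4920].

Taylor coefficients (expand at 0): a_0 = 22/19, a_1 = -21/11, a_2 = 147/110, a_3 = -343/275, a_4 = 7203/5500.
c0 = a_0 = 22/19. Peel one level at a time: if S = 1 + c*η/S' with S'(0) = 1, then c is the η-coefficient of S and S' = c*η/(S - 1).
S_1 = c0/f = 1 + (399/242)*η + (114513/73205)*η^2 + ...; c1 = 399/242.
S_2 = c1*η/(S_1 - 1) = 1 + (-574/605)*η + (-49/300)*η^2 + ...; c2 = -574/605.
S_3 = c2*η/(S_2 - 1) = 1 + (-847/4920)*η + (3634477/24206400)*η^2 + ...; c3 = -847/4920.
S_4 = c3*η/(S_3 - 1) = 1 + (4291/4920)*η + ...; c4 = 4291/4920.
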